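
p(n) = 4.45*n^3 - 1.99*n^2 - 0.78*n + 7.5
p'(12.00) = 1873.86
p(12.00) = 7401.18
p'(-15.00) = 3062.67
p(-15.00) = -15447.30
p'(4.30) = 228.95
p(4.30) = 321.16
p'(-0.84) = 11.98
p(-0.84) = 4.11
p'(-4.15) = 245.66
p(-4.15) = -341.59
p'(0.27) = -0.88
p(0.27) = 7.23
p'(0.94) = 7.27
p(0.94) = 8.70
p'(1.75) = 33.14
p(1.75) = 23.89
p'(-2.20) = 72.59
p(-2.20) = -47.80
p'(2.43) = 68.38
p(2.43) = 57.71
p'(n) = 13.35*n^2 - 3.98*n - 0.78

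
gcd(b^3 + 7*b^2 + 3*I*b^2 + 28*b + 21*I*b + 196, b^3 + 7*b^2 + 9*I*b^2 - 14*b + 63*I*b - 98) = b^2 + b*(7 + 7*I) + 49*I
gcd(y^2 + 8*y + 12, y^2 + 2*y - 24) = y + 6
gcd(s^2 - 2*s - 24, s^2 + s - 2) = 1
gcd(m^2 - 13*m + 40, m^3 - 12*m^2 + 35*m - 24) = m - 8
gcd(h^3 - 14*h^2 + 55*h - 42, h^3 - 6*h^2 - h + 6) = h^2 - 7*h + 6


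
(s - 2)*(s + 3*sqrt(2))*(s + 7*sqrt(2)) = s^3 - 2*s^2 + 10*sqrt(2)*s^2 - 20*sqrt(2)*s + 42*s - 84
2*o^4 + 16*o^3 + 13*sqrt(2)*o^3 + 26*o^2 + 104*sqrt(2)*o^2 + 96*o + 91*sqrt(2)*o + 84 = (o + 7)*(o + 6*sqrt(2))*(sqrt(2)*o + 1)*(sqrt(2)*o + sqrt(2))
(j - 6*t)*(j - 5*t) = j^2 - 11*j*t + 30*t^2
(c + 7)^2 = c^2 + 14*c + 49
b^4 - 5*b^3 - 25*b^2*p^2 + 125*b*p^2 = b*(b - 5)*(b - 5*p)*(b + 5*p)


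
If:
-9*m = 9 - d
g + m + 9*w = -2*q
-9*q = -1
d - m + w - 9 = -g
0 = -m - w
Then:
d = 137/15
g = -14/135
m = 2/135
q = 1/9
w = -2/135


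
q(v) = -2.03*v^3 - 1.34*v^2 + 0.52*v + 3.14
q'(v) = -6.09*v^2 - 2.68*v + 0.52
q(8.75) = -1454.85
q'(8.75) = -489.20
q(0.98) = 0.45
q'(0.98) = -7.96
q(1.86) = -13.59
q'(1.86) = -25.53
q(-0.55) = 2.79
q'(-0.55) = 0.15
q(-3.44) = 68.13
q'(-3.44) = -62.33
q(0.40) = 3.00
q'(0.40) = -1.53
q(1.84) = -13.09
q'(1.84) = -25.03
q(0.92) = 0.90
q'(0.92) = -7.10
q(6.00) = -480.46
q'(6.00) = -234.80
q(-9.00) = 1369.79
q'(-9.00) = -468.65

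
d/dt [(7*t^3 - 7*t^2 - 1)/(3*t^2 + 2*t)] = (21*t^4 + 28*t^3 - 14*t^2 + 6*t + 2)/(t^2*(9*t^2 + 12*t + 4))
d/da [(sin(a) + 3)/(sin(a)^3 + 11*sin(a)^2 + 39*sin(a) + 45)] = -2*(sin(a) + 4)*cos(a)/((sin(a) + 3)^2*(sin(a) + 5)^2)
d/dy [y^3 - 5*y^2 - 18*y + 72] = 3*y^2 - 10*y - 18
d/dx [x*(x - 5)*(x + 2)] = 3*x^2 - 6*x - 10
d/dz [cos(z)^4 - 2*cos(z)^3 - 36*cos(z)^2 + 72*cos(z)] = 2*(-2*cos(z)^3 + 3*cos(z)^2 + 36*cos(z) - 36)*sin(z)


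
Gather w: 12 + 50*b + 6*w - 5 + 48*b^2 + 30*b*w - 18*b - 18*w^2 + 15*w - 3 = 48*b^2 + 32*b - 18*w^2 + w*(30*b + 21) + 4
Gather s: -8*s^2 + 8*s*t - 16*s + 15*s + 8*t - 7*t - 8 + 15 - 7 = -8*s^2 + s*(8*t - 1) + t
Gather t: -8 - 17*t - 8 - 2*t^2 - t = -2*t^2 - 18*t - 16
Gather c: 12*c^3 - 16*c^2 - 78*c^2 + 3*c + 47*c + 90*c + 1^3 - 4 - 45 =12*c^3 - 94*c^2 + 140*c - 48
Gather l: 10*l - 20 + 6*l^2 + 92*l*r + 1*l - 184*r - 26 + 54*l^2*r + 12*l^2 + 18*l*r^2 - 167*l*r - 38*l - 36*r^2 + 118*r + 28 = l^2*(54*r + 18) + l*(18*r^2 - 75*r - 27) - 36*r^2 - 66*r - 18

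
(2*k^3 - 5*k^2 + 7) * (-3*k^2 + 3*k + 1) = -6*k^5 + 21*k^4 - 13*k^3 - 26*k^2 + 21*k + 7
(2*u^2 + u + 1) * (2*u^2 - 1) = 4*u^4 + 2*u^3 - u - 1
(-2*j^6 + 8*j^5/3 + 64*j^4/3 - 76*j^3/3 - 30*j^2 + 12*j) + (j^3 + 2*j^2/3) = -2*j^6 + 8*j^5/3 + 64*j^4/3 - 73*j^3/3 - 88*j^2/3 + 12*j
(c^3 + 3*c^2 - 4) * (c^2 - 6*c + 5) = c^5 - 3*c^4 - 13*c^3 + 11*c^2 + 24*c - 20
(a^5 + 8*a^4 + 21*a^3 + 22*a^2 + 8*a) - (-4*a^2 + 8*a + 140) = a^5 + 8*a^4 + 21*a^3 + 26*a^2 - 140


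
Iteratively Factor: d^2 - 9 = (d - 3)*(d + 3)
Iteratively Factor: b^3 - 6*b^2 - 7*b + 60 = (b - 4)*(b^2 - 2*b - 15) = (b - 4)*(b + 3)*(b - 5)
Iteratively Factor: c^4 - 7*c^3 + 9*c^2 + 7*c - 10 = (c - 5)*(c^3 - 2*c^2 - c + 2) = (c - 5)*(c + 1)*(c^2 - 3*c + 2) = (c - 5)*(c - 1)*(c + 1)*(c - 2)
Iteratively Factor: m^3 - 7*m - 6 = (m + 2)*(m^2 - 2*m - 3) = (m - 3)*(m + 2)*(m + 1)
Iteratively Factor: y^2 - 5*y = (y)*(y - 5)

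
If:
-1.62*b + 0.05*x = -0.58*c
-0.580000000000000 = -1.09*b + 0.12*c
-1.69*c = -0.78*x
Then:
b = 0.72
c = 1.69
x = 3.66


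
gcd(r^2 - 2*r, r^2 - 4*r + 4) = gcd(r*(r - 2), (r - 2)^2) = r - 2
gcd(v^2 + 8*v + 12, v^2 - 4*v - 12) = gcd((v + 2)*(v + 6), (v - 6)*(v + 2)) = v + 2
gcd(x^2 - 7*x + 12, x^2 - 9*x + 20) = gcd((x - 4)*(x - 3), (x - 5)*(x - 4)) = x - 4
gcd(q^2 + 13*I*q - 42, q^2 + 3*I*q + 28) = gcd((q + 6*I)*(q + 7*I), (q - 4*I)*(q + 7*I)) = q + 7*I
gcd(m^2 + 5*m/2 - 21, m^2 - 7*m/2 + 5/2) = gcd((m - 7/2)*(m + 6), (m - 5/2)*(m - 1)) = 1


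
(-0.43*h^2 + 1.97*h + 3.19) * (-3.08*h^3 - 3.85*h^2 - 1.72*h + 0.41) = 1.3244*h^5 - 4.4121*h^4 - 16.6701*h^3 - 15.8462*h^2 - 4.6791*h + 1.3079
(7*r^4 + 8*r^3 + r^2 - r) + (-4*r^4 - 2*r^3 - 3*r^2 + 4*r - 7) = 3*r^4 + 6*r^3 - 2*r^2 + 3*r - 7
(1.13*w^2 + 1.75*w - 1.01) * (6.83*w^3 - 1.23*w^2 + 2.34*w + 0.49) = 7.7179*w^5 + 10.5626*w^4 - 6.4066*w^3 + 5.891*w^2 - 1.5059*w - 0.4949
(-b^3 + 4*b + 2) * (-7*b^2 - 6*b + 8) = 7*b^5 + 6*b^4 - 36*b^3 - 38*b^2 + 20*b + 16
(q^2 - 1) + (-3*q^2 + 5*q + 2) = -2*q^2 + 5*q + 1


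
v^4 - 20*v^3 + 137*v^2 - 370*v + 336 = (v - 8)*(v - 7)*(v - 3)*(v - 2)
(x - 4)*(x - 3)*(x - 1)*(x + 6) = x^4 - 2*x^3 - 29*x^2 + 102*x - 72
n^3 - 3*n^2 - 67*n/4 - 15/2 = (n - 6)*(n + 1/2)*(n + 5/2)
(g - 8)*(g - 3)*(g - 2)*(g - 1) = g^4 - 14*g^3 + 59*g^2 - 94*g + 48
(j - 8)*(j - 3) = j^2 - 11*j + 24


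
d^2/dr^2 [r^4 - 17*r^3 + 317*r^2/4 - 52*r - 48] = 12*r^2 - 102*r + 317/2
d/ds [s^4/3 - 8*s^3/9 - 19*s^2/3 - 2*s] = 4*s^3/3 - 8*s^2/3 - 38*s/3 - 2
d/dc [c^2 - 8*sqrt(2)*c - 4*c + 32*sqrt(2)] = 2*c - 8*sqrt(2) - 4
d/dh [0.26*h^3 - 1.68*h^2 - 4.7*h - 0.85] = 0.78*h^2 - 3.36*h - 4.7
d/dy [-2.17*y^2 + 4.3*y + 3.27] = 4.3 - 4.34*y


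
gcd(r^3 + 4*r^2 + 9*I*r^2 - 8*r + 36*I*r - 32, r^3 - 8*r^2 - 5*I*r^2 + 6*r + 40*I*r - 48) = r + I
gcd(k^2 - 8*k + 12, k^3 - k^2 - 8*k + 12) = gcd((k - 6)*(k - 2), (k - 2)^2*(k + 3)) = k - 2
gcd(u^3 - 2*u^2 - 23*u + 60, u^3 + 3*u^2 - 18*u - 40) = u^2 + u - 20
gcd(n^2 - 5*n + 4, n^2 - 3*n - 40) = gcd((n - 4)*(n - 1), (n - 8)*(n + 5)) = 1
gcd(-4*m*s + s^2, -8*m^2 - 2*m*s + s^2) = -4*m + s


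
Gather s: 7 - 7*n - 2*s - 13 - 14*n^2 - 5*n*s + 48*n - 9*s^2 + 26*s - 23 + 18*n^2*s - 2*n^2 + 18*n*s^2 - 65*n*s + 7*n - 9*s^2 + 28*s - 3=-16*n^2 + 48*n + s^2*(18*n - 18) + s*(18*n^2 - 70*n + 52) - 32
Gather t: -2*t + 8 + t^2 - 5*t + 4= t^2 - 7*t + 12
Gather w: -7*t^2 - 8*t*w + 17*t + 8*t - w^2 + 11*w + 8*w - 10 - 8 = -7*t^2 + 25*t - w^2 + w*(19 - 8*t) - 18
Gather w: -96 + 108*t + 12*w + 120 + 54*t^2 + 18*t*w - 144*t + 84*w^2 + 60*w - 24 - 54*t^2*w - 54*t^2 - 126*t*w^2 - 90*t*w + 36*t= w^2*(84 - 126*t) + w*(-54*t^2 - 72*t + 72)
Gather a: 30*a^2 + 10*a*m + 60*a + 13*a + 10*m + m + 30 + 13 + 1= 30*a^2 + a*(10*m + 73) + 11*m + 44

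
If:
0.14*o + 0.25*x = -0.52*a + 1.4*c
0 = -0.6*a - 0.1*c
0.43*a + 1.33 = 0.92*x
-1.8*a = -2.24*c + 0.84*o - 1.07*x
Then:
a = -0.09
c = 0.56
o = 3.49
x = 1.40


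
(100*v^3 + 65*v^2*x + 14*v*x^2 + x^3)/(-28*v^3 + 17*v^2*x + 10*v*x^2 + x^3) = (25*v^2 + 10*v*x + x^2)/(-7*v^2 + 6*v*x + x^2)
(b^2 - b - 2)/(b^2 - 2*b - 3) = (b - 2)/(b - 3)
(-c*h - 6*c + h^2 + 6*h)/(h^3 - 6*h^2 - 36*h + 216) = (-c + h)/(h^2 - 12*h + 36)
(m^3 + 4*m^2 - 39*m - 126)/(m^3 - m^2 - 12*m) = (m^2 + m - 42)/(m*(m - 4))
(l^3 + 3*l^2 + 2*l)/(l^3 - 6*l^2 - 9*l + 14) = l*(l + 1)/(l^2 - 8*l + 7)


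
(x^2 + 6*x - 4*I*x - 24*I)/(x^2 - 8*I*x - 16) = (x + 6)/(x - 4*I)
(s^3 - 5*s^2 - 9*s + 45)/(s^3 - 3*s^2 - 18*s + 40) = (s^2 - 9)/(s^2 + 2*s - 8)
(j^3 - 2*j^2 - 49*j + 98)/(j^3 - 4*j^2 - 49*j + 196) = (j - 2)/(j - 4)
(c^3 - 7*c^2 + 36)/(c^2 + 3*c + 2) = (c^2 - 9*c + 18)/(c + 1)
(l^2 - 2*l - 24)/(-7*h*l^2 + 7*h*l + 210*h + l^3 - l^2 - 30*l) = (-l - 4)/(7*h*l + 35*h - l^2 - 5*l)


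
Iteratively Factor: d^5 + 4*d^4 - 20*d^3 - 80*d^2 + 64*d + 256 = (d - 2)*(d^4 + 6*d^3 - 8*d^2 - 96*d - 128) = (d - 2)*(d + 4)*(d^3 + 2*d^2 - 16*d - 32) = (d - 4)*(d - 2)*(d + 4)*(d^2 + 6*d + 8) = (d - 4)*(d - 2)*(d + 4)^2*(d + 2)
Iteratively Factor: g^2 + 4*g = (g)*(g + 4)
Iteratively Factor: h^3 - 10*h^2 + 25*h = (h - 5)*(h^2 - 5*h) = (h - 5)^2*(h)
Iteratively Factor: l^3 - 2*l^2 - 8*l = (l - 4)*(l^2 + 2*l) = (l - 4)*(l + 2)*(l)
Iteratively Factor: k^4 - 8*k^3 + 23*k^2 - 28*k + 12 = (k - 2)*(k^3 - 6*k^2 + 11*k - 6) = (k - 3)*(k - 2)*(k^2 - 3*k + 2) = (k - 3)*(k - 2)^2*(k - 1)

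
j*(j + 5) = j^2 + 5*j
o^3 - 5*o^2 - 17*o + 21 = (o - 7)*(o - 1)*(o + 3)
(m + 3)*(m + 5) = m^2 + 8*m + 15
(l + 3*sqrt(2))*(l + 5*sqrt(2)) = l^2 + 8*sqrt(2)*l + 30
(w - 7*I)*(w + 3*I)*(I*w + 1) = I*w^3 + 5*w^2 + 17*I*w + 21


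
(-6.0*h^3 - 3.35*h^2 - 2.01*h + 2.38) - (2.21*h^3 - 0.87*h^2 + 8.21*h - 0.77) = -8.21*h^3 - 2.48*h^2 - 10.22*h + 3.15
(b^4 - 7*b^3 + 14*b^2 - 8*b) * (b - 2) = b^5 - 9*b^4 + 28*b^3 - 36*b^2 + 16*b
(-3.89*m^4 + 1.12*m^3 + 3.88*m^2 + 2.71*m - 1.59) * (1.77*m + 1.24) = -6.8853*m^5 - 2.8412*m^4 + 8.2564*m^3 + 9.6079*m^2 + 0.5461*m - 1.9716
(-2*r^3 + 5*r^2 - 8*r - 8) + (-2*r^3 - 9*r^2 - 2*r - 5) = -4*r^3 - 4*r^2 - 10*r - 13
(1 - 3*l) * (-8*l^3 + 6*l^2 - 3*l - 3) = 24*l^4 - 26*l^3 + 15*l^2 + 6*l - 3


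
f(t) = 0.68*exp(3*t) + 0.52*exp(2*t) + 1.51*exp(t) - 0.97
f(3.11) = 7958.66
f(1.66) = 120.28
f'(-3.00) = 0.08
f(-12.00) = -0.97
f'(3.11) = 23549.78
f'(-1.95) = 0.24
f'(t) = 2.04*exp(3*t) + 1.04*exp(2*t) + 1.51*exp(t) = (2.04*exp(2*t) + 1.04*exp(t) + 1.51)*exp(t)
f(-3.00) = -0.89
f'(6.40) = 445095115.28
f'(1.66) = 333.48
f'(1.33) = 130.85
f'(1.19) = 88.65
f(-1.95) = -0.74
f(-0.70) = -0.01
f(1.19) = 33.76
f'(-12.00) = 0.00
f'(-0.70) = 1.26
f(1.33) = 48.93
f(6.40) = 148428427.67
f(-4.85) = -0.96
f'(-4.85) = 0.01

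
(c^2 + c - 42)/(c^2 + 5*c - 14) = (c - 6)/(c - 2)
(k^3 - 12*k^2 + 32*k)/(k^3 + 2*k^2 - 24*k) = (k - 8)/(k + 6)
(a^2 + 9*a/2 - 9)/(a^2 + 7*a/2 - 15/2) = (a + 6)/(a + 5)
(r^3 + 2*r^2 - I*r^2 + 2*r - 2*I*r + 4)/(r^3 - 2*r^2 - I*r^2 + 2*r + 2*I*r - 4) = (r + 2)/(r - 2)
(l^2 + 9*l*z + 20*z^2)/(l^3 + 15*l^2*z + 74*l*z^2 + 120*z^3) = 1/(l + 6*z)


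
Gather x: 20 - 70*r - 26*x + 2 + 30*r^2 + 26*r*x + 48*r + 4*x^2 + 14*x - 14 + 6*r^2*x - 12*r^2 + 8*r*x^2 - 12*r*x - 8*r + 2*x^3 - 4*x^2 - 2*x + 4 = 18*r^2 + 8*r*x^2 - 30*r + 2*x^3 + x*(6*r^2 + 14*r - 14) + 12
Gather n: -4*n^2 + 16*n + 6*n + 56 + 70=-4*n^2 + 22*n + 126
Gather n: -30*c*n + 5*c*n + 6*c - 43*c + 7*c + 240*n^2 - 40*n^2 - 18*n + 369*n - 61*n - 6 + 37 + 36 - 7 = -30*c + 200*n^2 + n*(290 - 25*c) + 60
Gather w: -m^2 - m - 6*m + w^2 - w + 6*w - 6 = -m^2 - 7*m + w^2 + 5*w - 6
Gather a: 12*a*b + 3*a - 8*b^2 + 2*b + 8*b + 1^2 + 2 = a*(12*b + 3) - 8*b^2 + 10*b + 3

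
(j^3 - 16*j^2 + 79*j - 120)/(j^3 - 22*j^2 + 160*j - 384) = (j^2 - 8*j + 15)/(j^2 - 14*j + 48)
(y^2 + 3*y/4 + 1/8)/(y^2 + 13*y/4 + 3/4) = (y + 1/2)/(y + 3)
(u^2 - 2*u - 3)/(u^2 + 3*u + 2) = (u - 3)/(u + 2)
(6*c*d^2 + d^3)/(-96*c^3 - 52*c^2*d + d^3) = -d^2/(16*c^2 + 6*c*d - d^2)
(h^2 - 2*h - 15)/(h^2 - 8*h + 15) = (h + 3)/(h - 3)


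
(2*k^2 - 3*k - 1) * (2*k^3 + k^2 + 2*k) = 4*k^5 - 4*k^4 - k^3 - 7*k^2 - 2*k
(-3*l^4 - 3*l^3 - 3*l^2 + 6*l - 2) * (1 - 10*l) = 30*l^5 + 27*l^4 + 27*l^3 - 63*l^2 + 26*l - 2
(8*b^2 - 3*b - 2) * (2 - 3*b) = -24*b^3 + 25*b^2 - 4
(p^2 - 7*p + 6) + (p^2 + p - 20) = 2*p^2 - 6*p - 14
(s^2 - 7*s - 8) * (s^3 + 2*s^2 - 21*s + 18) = s^5 - 5*s^4 - 43*s^3 + 149*s^2 + 42*s - 144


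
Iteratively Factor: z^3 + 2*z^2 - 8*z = (z)*(z^2 + 2*z - 8) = z*(z - 2)*(z + 4)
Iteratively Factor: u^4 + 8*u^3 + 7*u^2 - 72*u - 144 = (u - 3)*(u^3 + 11*u^2 + 40*u + 48) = (u - 3)*(u + 3)*(u^2 + 8*u + 16) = (u - 3)*(u + 3)*(u + 4)*(u + 4)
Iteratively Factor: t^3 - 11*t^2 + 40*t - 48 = (t - 4)*(t^2 - 7*t + 12) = (t - 4)*(t - 3)*(t - 4)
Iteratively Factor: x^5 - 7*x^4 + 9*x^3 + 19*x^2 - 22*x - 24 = (x - 4)*(x^4 - 3*x^3 - 3*x^2 + 7*x + 6) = (x - 4)*(x + 1)*(x^3 - 4*x^2 + x + 6) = (x - 4)*(x - 3)*(x + 1)*(x^2 - x - 2) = (x - 4)*(x - 3)*(x - 2)*(x + 1)*(x + 1)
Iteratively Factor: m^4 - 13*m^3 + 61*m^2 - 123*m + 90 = (m - 5)*(m^3 - 8*m^2 + 21*m - 18) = (m - 5)*(m - 3)*(m^2 - 5*m + 6) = (m - 5)*(m - 3)^2*(m - 2)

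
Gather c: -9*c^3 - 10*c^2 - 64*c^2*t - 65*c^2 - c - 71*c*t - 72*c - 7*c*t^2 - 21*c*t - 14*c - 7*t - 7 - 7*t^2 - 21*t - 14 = -9*c^3 + c^2*(-64*t - 75) + c*(-7*t^2 - 92*t - 87) - 7*t^2 - 28*t - 21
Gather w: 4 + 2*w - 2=2*w + 2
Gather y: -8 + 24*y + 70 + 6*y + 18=30*y + 80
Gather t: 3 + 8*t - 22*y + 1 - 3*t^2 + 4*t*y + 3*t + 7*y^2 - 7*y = -3*t^2 + t*(4*y + 11) + 7*y^2 - 29*y + 4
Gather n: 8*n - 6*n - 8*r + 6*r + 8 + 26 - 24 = 2*n - 2*r + 10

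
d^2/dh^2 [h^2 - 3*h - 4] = 2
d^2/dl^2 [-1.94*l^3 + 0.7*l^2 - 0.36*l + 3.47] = 1.4 - 11.64*l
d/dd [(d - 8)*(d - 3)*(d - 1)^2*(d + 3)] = 5*d^4 - 40*d^3 + 24*d^2 + 164*d - 153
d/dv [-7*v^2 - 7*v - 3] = -14*v - 7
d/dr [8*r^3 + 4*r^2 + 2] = 8*r*(3*r + 1)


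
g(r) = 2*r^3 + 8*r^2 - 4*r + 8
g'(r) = 6*r^2 + 16*r - 4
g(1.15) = 17.02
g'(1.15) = 22.34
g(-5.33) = -46.25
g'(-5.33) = 81.17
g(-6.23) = -140.19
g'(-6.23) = 129.20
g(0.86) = 11.75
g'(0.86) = 14.20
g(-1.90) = 30.76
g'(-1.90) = -12.74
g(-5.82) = -92.02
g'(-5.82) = 106.11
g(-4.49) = 6.20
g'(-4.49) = 45.12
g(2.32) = 66.75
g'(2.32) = 65.41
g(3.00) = 122.00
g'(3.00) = 98.00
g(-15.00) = -4882.00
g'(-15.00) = 1106.00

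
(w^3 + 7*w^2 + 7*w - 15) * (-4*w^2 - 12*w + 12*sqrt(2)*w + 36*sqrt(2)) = -4*w^5 - 40*w^4 + 12*sqrt(2)*w^4 - 112*w^3 + 120*sqrt(2)*w^3 - 24*w^2 + 336*sqrt(2)*w^2 + 72*sqrt(2)*w + 180*w - 540*sqrt(2)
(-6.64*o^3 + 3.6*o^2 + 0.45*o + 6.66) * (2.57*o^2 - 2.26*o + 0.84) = -17.0648*o^5 + 24.2584*o^4 - 12.5571*o^3 + 19.1232*o^2 - 14.6736*o + 5.5944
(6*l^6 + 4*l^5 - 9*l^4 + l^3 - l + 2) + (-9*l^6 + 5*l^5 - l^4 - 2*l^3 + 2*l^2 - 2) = -3*l^6 + 9*l^5 - 10*l^4 - l^3 + 2*l^2 - l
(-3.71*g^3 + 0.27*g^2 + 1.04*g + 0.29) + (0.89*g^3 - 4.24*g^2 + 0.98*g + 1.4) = -2.82*g^3 - 3.97*g^2 + 2.02*g + 1.69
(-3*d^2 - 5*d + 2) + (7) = -3*d^2 - 5*d + 9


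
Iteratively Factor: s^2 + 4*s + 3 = (s + 3)*(s + 1)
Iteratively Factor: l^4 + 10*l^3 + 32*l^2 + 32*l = (l + 2)*(l^3 + 8*l^2 + 16*l) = (l + 2)*(l + 4)*(l^2 + 4*l) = l*(l + 2)*(l + 4)*(l + 4)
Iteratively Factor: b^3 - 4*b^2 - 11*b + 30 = (b - 2)*(b^2 - 2*b - 15) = (b - 5)*(b - 2)*(b + 3)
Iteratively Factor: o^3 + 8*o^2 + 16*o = (o + 4)*(o^2 + 4*o) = (o + 4)^2*(o)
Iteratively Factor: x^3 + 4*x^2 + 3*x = (x + 1)*(x^2 + 3*x) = x*(x + 1)*(x + 3)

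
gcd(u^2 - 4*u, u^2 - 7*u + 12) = u - 4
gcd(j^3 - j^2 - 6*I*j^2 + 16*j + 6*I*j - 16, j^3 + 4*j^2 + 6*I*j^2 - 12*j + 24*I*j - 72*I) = 1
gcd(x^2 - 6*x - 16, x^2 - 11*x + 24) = x - 8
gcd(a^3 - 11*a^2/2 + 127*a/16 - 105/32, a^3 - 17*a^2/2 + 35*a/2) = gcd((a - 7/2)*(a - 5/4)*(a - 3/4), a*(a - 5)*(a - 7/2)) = a - 7/2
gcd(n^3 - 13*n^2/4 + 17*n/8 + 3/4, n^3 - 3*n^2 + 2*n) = n - 2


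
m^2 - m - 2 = (m - 2)*(m + 1)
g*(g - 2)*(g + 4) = g^3 + 2*g^2 - 8*g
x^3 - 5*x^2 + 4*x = x*(x - 4)*(x - 1)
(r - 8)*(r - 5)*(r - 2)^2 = r^4 - 17*r^3 + 96*r^2 - 212*r + 160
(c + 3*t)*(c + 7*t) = c^2 + 10*c*t + 21*t^2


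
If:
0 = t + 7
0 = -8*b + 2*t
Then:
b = -7/4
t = -7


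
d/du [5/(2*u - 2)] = -5/(2*(u - 1)^2)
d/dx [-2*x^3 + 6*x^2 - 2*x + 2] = -6*x^2 + 12*x - 2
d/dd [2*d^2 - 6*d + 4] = 4*d - 6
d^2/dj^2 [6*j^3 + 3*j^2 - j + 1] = 36*j + 6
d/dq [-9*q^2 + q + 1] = 1 - 18*q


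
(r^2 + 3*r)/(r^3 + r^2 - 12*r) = (r + 3)/(r^2 + r - 12)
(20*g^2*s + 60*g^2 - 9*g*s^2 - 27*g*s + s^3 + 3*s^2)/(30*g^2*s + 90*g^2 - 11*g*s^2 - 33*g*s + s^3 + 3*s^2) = (-4*g + s)/(-6*g + s)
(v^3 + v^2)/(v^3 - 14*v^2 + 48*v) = v*(v + 1)/(v^2 - 14*v + 48)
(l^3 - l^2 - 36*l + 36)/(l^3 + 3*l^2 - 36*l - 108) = (l - 1)/(l + 3)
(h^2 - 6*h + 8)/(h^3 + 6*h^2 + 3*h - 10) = (h^2 - 6*h + 8)/(h^3 + 6*h^2 + 3*h - 10)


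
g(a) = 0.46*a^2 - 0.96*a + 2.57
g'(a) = 0.92*a - 0.96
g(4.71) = 8.25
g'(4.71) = 3.37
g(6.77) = 17.15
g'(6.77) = 5.27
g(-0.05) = 2.62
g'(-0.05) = -1.01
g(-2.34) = 7.34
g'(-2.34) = -3.11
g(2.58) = 3.16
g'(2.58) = 1.41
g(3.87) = 5.74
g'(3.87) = 2.60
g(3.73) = 5.39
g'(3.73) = 2.47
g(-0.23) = 2.82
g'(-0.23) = -1.17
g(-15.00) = 120.47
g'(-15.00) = -14.76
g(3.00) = 3.83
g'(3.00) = 1.80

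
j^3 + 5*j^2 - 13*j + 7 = (j - 1)^2*(j + 7)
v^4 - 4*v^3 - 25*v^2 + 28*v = v*(v - 7)*(v - 1)*(v + 4)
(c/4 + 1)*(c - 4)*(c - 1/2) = c^3/4 - c^2/8 - 4*c + 2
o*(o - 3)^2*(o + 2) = o^4 - 4*o^3 - 3*o^2 + 18*o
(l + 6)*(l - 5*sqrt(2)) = l^2 - 5*sqrt(2)*l + 6*l - 30*sqrt(2)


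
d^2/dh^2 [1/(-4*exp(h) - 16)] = (4 - exp(h))*exp(h)/(4*(exp(h) + 4)^3)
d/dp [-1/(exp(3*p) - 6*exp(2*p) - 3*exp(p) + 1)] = 3*(exp(2*p) - 4*exp(p) - 1)*exp(p)/(exp(3*p) - 6*exp(2*p) - 3*exp(p) + 1)^2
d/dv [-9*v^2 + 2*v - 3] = 2 - 18*v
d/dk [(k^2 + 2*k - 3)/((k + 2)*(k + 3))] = 3/(k^2 + 4*k + 4)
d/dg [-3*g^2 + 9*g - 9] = 9 - 6*g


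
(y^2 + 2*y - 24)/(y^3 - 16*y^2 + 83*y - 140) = (y + 6)/(y^2 - 12*y + 35)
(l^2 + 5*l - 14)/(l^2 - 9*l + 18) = (l^2 + 5*l - 14)/(l^2 - 9*l + 18)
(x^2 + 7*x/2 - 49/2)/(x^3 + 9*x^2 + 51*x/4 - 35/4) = 2*(2*x - 7)/(4*x^2 + 8*x - 5)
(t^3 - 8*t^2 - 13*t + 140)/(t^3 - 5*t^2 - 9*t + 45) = (t^2 - 3*t - 28)/(t^2 - 9)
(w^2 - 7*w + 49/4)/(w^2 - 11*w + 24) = (w^2 - 7*w + 49/4)/(w^2 - 11*w + 24)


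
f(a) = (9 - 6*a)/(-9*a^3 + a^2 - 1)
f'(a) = (9 - 6*a)*(27*a^2 - 2*a)/(-9*a^3 + a^2 - 1)^2 - 6/(-9*a^3 + a^2 - 1) = 3*(18*a^3 - 2*a^2 - a*(2*a - 3)*(27*a - 2) + 2)/(9*a^3 - a^2 + 1)^2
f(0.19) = -7.66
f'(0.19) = 10.29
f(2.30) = 0.05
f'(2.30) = -0.00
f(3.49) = 0.03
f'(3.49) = -0.01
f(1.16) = -0.15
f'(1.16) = 0.81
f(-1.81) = 0.36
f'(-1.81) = 0.48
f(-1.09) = 1.31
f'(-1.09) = 3.29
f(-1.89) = 0.32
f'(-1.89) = 0.41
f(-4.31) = 0.05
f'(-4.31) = 0.02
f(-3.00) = 0.11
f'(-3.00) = 0.08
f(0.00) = -9.00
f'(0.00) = 6.00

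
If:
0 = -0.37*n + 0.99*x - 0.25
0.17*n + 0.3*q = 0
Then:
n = 2.67567567567568*x - 0.675675675675676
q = 0.382882882882883 - 1.51621621621622*x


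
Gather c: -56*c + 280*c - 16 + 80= 224*c + 64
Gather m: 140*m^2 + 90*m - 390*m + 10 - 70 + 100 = 140*m^2 - 300*m + 40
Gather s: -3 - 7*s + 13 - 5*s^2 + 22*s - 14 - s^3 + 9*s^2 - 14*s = -s^3 + 4*s^2 + s - 4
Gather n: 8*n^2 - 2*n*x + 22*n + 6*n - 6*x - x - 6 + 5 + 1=8*n^2 + n*(28 - 2*x) - 7*x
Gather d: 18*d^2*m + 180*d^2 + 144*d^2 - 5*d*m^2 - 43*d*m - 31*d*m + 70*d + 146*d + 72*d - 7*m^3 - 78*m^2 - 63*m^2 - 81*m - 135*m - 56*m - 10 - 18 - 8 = d^2*(18*m + 324) + d*(-5*m^2 - 74*m + 288) - 7*m^3 - 141*m^2 - 272*m - 36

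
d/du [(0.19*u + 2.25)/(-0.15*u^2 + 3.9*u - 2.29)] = (0.0285*u^2 + 0.675*u - 9.2101)/(0.0225*u^4 - 1.17*u^3 + 15.897*u^2 - 17.862*u + 5.2441)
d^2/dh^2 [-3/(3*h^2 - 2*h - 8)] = 6*(-9*h^2 + 6*h + 4*(3*h - 1)^2 + 24)/(-3*h^2 + 2*h + 8)^3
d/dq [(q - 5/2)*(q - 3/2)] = 2*q - 4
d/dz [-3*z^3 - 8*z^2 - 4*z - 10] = -9*z^2 - 16*z - 4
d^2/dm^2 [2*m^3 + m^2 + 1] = 12*m + 2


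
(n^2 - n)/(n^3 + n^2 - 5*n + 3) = n/(n^2 + 2*n - 3)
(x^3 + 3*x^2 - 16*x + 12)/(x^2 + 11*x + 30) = (x^2 - 3*x + 2)/(x + 5)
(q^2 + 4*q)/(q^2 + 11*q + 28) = q/(q + 7)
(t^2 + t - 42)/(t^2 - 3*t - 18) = (t + 7)/(t + 3)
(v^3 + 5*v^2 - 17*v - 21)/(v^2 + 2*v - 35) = (v^2 - 2*v - 3)/(v - 5)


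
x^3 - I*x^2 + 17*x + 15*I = (x - 5*I)*(x + I)*(x + 3*I)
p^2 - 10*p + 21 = (p - 7)*(p - 3)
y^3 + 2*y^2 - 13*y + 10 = (y - 2)*(y - 1)*(y + 5)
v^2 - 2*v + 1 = (v - 1)^2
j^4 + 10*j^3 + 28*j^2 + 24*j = j*(j + 2)^2*(j + 6)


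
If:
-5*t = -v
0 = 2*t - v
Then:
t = 0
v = 0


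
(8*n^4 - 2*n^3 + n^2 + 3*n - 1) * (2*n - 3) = 16*n^5 - 28*n^4 + 8*n^3 + 3*n^2 - 11*n + 3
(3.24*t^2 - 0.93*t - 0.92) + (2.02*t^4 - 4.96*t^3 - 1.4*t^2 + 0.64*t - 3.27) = 2.02*t^4 - 4.96*t^3 + 1.84*t^2 - 0.29*t - 4.19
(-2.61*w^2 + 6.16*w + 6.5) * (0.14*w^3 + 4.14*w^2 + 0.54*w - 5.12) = -0.3654*w^5 - 9.943*w^4 + 25.003*w^3 + 43.5996*w^2 - 28.0292*w - 33.28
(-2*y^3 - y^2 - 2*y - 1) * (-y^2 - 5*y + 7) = 2*y^5 + 11*y^4 - 7*y^3 + 4*y^2 - 9*y - 7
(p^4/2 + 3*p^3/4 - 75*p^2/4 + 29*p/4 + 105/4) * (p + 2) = p^5/2 + 7*p^4/4 - 69*p^3/4 - 121*p^2/4 + 163*p/4 + 105/2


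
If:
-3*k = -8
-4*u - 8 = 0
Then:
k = 8/3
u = -2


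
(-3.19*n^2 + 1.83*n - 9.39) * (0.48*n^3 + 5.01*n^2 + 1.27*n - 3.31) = -1.5312*n^5 - 15.1035*n^4 + 0.6098*n^3 - 34.1609*n^2 - 17.9826*n + 31.0809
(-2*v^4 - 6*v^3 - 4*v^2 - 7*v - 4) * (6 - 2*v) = 4*v^5 - 28*v^3 - 10*v^2 - 34*v - 24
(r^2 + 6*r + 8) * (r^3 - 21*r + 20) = r^5 + 6*r^4 - 13*r^3 - 106*r^2 - 48*r + 160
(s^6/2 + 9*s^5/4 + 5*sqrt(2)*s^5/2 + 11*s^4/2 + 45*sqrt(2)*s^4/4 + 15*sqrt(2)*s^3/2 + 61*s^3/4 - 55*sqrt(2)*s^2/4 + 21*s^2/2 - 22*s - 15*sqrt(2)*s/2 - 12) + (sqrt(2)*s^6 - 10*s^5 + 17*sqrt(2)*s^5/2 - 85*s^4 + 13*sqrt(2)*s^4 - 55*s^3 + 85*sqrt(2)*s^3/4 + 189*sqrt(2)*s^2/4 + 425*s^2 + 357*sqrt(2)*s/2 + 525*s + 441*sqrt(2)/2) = s^6/2 + sqrt(2)*s^6 - 31*s^5/4 + 11*sqrt(2)*s^5 - 159*s^4/2 + 97*sqrt(2)*s^4/4 - 159*s^3/4 + 115*sqrt(2)*s^3/4 + 67*sqrt(2)*s^2/2 + 871*s^2/2 + 171*sqrt(2)*s + 503*s - 12 + 441*sqrt(2)/2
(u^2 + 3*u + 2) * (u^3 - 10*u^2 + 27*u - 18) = u^5 - 7*u^4 - u^3 + 43*u^2 - 36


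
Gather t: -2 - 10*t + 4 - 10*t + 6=8 - 20*t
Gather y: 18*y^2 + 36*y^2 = 54*y^2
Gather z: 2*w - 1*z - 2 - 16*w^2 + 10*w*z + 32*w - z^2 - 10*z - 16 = -16*w^2 + 34*w - z^2 + z*(10*w - 11) - 18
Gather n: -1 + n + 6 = n + 5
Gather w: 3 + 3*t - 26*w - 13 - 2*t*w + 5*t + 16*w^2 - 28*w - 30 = 8*t + 16*w^2 + w*(-2*t - 54) - 40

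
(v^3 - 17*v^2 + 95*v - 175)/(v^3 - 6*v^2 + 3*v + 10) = (v^2 - 12*v + 35)/(v^2 - v - 2)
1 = 1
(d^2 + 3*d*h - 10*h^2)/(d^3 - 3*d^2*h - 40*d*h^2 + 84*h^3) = (d + 5*h)/(d^2 - d*h - 42*h^2)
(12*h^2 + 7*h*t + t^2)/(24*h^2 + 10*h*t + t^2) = (3*h + t)/(6*h + t)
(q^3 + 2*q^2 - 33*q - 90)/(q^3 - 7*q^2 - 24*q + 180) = (q + 3)/(q - 6)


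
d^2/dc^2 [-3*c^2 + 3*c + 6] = -6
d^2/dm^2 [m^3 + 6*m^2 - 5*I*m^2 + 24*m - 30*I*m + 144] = 6*m + 12 - 10*I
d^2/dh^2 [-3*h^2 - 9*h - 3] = -6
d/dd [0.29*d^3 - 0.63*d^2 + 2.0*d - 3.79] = 0.87*d^2 - 1.26*d + 2.0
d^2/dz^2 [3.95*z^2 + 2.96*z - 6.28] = 7.90000000000000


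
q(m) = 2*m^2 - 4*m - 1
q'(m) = 4*m - 4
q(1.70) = -2.02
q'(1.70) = 2.80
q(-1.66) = 11.15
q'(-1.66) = -10.64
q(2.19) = -0.17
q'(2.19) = 4.76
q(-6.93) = 122.77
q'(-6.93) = -31.72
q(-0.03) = -0.88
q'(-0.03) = -4.12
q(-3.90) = 45.02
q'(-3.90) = -19.60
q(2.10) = -0.58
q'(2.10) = 4.40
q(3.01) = 5.08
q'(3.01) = 8.04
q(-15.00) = 509.00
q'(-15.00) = -64.00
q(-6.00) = 95.00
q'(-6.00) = -28.00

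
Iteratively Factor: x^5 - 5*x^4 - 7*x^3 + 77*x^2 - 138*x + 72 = (x - 3)*(x^4 - 2*x^3 - 13*x^2 + 38*x - 24) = (x - 3)^2*(x^3 + x^2 - 10*x + 8) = (x - 3)^2*(x + 4)*(x^2 - 3*x + 2) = (x - 3)^2*(x - 2)*(x + 4)*(x - 1)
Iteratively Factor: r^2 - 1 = (r + 1)*(r - 1)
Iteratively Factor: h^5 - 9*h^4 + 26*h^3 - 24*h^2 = (h - 3)*(h^4 - 6*h^3 + 8*h^2) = (h - 3)*(h - 2)*(h^3 - 4*h^2) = (h - 4)*(h - 3)*(h - 2)*(h^2) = h*(h - 4)*(h - 3)*(h - 2)*(h)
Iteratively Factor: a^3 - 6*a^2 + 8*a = (a - 4)*(a^2 - 2*a) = a*(a - 4)*(a - 2)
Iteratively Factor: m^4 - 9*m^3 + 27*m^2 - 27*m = (m - 3)*(m^3 - 6*m^2 + 9*m) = (m - 3)^2*(m^2 - 3*m) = m*(m - 3)^2*(m - 3)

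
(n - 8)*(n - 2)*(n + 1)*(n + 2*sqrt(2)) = n^4 - 9*n^3 + 2*sqrt(2)*n^3 - 18*sqrt(2)*n^2 + 6*n^2 + 16*n + 12*sqrt(2)*n + 32*sqrt(2)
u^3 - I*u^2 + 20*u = u*(u - 5*I)*(u + 4*I)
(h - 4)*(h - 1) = h^2 - 5*h + 4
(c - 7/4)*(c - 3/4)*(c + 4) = c^3 + 3*c^2/2 - 139*c/16 + 21/4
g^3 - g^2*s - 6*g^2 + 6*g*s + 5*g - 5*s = (g - 5)*(g - 1)*(g - s)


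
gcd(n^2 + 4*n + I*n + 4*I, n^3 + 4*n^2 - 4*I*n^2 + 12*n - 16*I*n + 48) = n + 4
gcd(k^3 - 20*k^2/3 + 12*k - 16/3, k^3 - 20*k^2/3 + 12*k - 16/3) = k^3 - 20*k^2/3 + 12*k - 16/3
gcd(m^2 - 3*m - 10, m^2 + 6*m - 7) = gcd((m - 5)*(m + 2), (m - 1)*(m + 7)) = 1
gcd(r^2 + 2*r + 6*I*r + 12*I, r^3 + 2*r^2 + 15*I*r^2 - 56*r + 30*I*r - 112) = r + 2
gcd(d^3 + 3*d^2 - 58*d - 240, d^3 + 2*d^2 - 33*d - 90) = d + 5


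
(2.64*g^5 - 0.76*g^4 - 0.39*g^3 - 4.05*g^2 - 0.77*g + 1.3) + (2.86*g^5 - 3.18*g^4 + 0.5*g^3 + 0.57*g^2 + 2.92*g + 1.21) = 5.5*g^5 - 3.94*g^4 + 0.11*g^3 - 3.48*g^2 + 2.15*g + 2.51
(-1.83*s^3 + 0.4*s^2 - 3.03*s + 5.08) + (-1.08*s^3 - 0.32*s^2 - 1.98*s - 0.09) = -2.91*s^3 + 0.08*s^2 - 5.01*s + 4.99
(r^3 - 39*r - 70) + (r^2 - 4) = r^3 + r^2 - 39*r - 74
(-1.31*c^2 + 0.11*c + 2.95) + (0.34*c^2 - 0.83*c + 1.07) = -0.97*c^2 - 0.72*c + 4.02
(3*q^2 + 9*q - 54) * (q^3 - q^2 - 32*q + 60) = 3*q^5 + 6*q^4 - 159*q^3 - 54*q^2 + 2268*q - 3240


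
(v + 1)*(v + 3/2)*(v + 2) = v^3 + 9*v^2/2 + 13*v/2 + 3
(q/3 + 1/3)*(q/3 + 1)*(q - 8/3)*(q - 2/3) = q^4/9 + 2*q^3/27 - 77*q^2/81 - 26*q/81 + 16/27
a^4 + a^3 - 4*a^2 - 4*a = a*(a - 2)*(a + 1)*(a + 2)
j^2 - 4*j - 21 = (j - 7)*(j + 3)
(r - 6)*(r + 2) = r^2 - 4*r - 12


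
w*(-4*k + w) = -4*k*w + w^2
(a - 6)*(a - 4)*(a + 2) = a^3 - 8*a^2 + 4*a + 48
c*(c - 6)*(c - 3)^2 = c^4 - 12*c^3 + 45*c^2 - 54*c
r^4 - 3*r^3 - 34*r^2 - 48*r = r*(r - 8)*(r + 2)*(r + 3)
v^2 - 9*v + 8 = (v - 8)*(v - 1)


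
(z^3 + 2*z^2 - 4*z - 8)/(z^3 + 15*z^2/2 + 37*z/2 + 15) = 2*(z^2 - 4)/(2*z^2 + 11*z + 15)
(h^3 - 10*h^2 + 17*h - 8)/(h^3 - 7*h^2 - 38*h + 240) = (h^2 - 2*h + 1)/(h^2 + h - 30)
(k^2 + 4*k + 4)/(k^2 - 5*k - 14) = (k + 2)/(k - 7)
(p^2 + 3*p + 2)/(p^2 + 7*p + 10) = (p + 1)/(p + 5)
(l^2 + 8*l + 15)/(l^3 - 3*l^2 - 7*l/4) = 4*(l^2 + 8*l + 15)/(l*(4*l^2 - 12*l - 7))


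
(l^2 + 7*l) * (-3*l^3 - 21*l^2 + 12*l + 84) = -3*l^5 - 42*l^4 - 135*l^3 + 168*l^2 + 588*l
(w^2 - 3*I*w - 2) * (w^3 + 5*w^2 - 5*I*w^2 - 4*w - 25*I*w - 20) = w^5 + 5*w^4 - 8*I*w^4 - 21*w^3 - 40*I*w^3 - 105*w^2 + 22*I*w^2 + 8*w + 110*I*w + 40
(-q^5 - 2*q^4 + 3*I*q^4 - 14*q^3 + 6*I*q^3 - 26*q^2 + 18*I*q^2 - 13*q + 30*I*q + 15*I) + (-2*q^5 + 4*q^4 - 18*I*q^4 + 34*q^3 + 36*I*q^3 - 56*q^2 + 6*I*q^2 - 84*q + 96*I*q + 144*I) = -3*q^5 + 2*q^4 - 15*I*q^4 + 20*q^3 + 42*I*q^3 - 82*q^2 + 24*I*q^2 - 97*q + 126*I*q + 159*I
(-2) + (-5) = -7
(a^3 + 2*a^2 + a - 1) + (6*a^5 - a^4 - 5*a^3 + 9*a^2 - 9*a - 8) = 6*a^5 - a^4 - 4*a^3 + 11*a^2 - 8*a - 9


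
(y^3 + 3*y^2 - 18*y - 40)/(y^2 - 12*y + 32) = (y^2 + 7*y + 10)/(y - 8)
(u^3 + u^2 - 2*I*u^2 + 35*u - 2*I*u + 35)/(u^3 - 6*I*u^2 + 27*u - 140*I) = (u + 1)/(u - 4*I)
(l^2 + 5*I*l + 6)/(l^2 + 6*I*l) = (l - I)/l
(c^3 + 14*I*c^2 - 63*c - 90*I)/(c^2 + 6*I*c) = c + 8*I - 15/c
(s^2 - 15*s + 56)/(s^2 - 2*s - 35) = (s - 8)/(s + 5)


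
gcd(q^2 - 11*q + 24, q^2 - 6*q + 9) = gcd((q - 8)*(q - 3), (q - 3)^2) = q - 3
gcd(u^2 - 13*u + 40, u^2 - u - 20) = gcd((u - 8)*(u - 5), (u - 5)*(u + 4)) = u - 5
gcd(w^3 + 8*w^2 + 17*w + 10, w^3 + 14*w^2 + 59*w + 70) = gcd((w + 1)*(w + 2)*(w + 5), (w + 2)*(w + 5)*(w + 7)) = w^2 + 7*w + 10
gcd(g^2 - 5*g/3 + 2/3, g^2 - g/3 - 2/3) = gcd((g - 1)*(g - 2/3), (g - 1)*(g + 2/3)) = g - 1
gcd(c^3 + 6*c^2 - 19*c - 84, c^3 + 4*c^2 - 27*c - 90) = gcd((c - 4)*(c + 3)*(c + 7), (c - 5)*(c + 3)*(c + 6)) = c + 3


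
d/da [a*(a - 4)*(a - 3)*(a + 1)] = 4*a^3 - 18*a^2 + 10*a + 12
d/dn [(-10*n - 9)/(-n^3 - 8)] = (-20*n^3 - 27*n^2 + 80)/(n^6 + 16*n^3 + 64)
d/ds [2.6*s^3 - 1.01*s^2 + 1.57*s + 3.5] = 7.8*s^2 - 2.02*s + 1.57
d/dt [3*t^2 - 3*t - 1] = 6*t - 3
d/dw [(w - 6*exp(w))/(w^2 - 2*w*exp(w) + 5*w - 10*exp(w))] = ((1 - 6*exp(w))*(w^2 - 2*w*exp(w) + 5*w - 10*exp(w)) + (w - 6*exp(w))*(2*w*exp(w) - 2*w + 12*exp(w) - 5))/(w^2 - 2*w*exp(w) + 5*w - 10*exp(w))^2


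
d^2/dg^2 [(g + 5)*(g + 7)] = 2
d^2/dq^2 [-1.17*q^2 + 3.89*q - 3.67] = -2.34000000000000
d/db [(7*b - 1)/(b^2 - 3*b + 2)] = (-7*b^2 + 2*b + 11)/(b^4 - 6*b^3 + 13*b^2 - 12*b + 4)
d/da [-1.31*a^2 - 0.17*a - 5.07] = -2.62*a - 0.17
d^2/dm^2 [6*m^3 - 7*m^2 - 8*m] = 36*m - 14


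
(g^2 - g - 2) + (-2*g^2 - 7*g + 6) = -g^2 - 8*g + 4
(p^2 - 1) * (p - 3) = p^3 - 3*p^2 - p + 3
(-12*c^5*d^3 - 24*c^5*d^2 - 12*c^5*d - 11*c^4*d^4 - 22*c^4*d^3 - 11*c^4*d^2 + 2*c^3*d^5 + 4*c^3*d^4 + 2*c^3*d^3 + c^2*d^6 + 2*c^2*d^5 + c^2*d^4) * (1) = -12*c^5*d^3 - 24*c^5*d^2 - 12*c^5*d - 11*c^4*d^4 - 22*c^4*d^3 - 11*c^4*d^2 + 2*c^3*d^5 + 4*c^3*d^4 + 2*c^3*d^3 + c^2*d^6 + 2*c^2*d^5 + c^2*d^4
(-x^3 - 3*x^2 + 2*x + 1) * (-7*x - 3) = 7*x^4 + 24*x^3 - 5*x^2 - 13*x - 3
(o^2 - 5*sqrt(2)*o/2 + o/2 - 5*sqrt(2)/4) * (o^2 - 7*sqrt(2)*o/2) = o^4 - 6*sqrt(2)*o^3 + o^3/2 - 3*sqrt(2)*o^2 + 35*o^2/2 + 35*o/4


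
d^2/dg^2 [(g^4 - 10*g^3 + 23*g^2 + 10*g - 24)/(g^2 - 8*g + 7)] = 2*(g^3 - 21*g^2 + 147*g - 319)/(g^3 - 21*g^2 + 147*g - 343)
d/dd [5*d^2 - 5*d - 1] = 10*d - 5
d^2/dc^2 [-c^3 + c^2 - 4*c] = 2 - 6*c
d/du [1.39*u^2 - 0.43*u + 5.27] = 2.78*u - 0.43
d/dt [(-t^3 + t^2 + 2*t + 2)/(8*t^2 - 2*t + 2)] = (-2*t^4 + t^3 - 6*t^2 - 7*t + 2)/(16*t^4 - 8*t^3 + 9*t^2 - 2*t + 1)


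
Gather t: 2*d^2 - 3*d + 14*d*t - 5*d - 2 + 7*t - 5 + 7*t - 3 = 2*d^2 - 8*d + t*(14*d + 14) - 10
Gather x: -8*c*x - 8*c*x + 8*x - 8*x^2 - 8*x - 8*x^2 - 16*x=-16*x^2 + x*(-16*c - 16)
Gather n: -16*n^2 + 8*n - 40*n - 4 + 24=-16*n^2 - 32*n + 20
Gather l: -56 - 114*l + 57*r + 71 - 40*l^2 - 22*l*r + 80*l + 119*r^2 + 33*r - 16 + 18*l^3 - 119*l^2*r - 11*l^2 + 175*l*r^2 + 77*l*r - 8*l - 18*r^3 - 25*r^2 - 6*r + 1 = 18*l^3 + l^2*(-119*r - 51) + l*(175*r^2 + 55*r - 42) - 18*r^3 + 94*r^2 + 84*r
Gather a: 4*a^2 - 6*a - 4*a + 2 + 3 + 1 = 4*a^2 - 10*a + 6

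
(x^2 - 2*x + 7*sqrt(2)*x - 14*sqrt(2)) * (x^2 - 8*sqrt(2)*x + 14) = x^4 - 2*x^3 - sqrt(2)*x^3 - 98*x^2 + 2*sqrt(2)*x^2 + 98*sqrt(2)*x + 196*x - 196*sqrt(2)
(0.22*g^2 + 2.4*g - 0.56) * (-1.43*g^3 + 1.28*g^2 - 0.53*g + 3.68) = -0.3146*g^5 - 3.1504*g^4 + 3.7562*g^3 - 1.1792*g^2 + 9.1288*g - 2.0608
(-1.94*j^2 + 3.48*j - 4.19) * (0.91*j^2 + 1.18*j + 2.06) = -1.7654*j^4 + 0.877600000000001*j^3 - 3.7029*j^2 + 2.2246*j - 8.6314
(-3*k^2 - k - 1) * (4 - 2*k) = 6*k^3 - 10*k^2 - 2*k - 4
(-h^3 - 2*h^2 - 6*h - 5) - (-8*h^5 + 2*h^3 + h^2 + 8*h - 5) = 8*h^5 - 3*h^3 - 3*h^2 - 14*h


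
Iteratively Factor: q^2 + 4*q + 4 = (q + 2)*(q + 2)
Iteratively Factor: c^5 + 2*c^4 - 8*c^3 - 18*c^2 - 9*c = (c + 1)*(c^4 + c^3 - 9*c^2 - 9*c) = c*(c + 1)*(c^3 + c^2 - 9*c - 9) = c*(c + 1)^2*(c^2 - 9) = c*(c + 1)^2*(c + 3)*(c - 3)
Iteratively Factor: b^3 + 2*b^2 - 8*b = (b)*(b^2 + 2*b - 8) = b*(b + 4)*(b - 2)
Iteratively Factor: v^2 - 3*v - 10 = (v - 5)*(v + 2)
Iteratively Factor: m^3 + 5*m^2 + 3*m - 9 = (m + 3)*(m^2 + 2*m - 3) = (m - 1)*(m + 3)*(m + 3)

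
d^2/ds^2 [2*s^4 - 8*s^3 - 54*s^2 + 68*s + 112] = 24*s^2 - 48*s - 108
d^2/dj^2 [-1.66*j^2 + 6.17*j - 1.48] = -3.32000000000000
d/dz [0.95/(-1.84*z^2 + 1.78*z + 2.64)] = (3.496*z - 1.691)/(-1.84*z^2 + 1.78*z + 2.64)^2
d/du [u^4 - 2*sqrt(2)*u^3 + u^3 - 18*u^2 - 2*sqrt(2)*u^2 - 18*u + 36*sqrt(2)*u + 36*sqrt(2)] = 4*u^3 - 6*sqrt(2)*u^2 + 3*u^2 - 36*u - 4*sqrt(2)*u - 18 + 36*sqrt(2)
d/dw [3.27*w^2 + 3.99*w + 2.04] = 6.54*w + 3.99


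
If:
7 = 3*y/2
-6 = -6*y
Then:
No Solution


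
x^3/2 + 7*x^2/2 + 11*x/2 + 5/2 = (x/2 + 1/2)*(x + 1)*(x + 5)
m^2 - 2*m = m*(m - 2)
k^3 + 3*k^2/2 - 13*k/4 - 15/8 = (k - 3/2)*(k + 1/2)*(k + 5/2)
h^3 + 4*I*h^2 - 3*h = h*(h + I)*(h + 3*I)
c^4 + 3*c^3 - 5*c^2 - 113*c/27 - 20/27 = (c - 5/3)*(c + 1/3)^2*(c + 4)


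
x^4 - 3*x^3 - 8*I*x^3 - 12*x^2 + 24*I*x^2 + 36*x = x*(x - 3)*(x - 6*I)*(x - 2*I)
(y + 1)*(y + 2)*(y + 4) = y^3 + 7*y^2 + 14*y + 8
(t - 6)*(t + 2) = t^2 - 4*t - 12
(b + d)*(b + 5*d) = b^2 + 6*b*d + 5*d^2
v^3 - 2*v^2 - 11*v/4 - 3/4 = (v - 3)*(v + 1/2)^2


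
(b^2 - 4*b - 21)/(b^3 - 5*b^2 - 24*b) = (b - 7)/(b*(b - 8))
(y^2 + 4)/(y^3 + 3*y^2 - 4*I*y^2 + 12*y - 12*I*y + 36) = (y - 2*I)/(y^2 + y*(3 - 6*I) - 18*I)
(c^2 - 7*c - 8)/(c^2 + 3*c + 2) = (c - 8)/(c + 2)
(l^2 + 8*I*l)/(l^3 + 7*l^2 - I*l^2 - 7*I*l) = (l + 8*I)/(l^2 + l*(7 - I) - 7*I)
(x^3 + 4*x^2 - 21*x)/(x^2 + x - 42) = x*(x - 3)/(x - 6)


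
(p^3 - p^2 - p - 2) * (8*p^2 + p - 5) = 8*p^5 - 7*p^4 - 14*p^3 - 12*p^2 + 3*p + 10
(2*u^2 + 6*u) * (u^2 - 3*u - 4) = 2*u^4 - 26*u^2 - 24*u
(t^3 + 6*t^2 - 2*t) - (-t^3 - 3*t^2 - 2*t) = 2*t^3 + 9*t^2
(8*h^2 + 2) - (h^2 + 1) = 7*h^2 + 1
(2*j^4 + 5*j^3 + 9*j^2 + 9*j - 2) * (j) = 2*j^5 + 5*j^4 + 9*j^3 + 9*j^2 - 2*j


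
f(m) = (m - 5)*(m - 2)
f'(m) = 2*m - 7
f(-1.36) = 21.37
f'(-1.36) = -9.72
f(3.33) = -2.22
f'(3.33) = -0.34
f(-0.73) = 15.64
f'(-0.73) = -8.46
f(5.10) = 0.31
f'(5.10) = 3.20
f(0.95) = 4.25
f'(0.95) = -5.10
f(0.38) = 7.48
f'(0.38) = -6.24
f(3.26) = -2.19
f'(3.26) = -0.48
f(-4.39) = 60.00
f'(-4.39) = -15.78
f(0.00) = 10.00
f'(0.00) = -7.00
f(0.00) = 10.00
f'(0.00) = -7.00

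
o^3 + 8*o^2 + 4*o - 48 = (o - 2)*(o + 4)*(o + 6)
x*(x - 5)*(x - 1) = x^3 - 6*x^2 + 5*x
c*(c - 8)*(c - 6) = c^3 - 14*c^2 + 48*c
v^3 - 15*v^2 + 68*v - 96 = (v - 8)*(v - 4)*(v - 3)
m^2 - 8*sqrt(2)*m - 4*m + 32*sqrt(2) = (m - 4)*(m - 8*sqrt(2))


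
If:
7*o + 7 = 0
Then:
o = -1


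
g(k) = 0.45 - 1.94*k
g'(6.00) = -1.94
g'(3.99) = -1.94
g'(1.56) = -1.94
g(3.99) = -7.29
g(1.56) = -2.58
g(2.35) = -4.11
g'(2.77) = -1.94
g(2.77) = -4.92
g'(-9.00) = -1.94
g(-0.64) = 1.69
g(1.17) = -1.82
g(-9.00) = 17.91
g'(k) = -1.94000000000000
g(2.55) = -4.50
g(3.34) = -6.03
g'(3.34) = -1.94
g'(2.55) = -1.94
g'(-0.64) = -1.94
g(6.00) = -11.19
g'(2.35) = -1.94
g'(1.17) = -1.94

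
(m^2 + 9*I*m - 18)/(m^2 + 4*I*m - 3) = (m + 6*I)/(m + I)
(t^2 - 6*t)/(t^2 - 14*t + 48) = t/(t - 8)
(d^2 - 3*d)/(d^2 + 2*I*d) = (d - 3)/(d + 2*I)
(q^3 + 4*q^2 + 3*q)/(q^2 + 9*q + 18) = q*(q + 1)/(q + 6)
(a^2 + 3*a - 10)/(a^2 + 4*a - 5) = (a - 2)/(a - 1)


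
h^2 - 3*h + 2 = (h - 2)*(h - 1)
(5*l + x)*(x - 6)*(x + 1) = 5*l*x^2 - 25*l*x - 30*l + x^3 - 5*x^2 - 6*x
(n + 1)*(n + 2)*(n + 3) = n^3 + 6*n^2 + 11*n + 6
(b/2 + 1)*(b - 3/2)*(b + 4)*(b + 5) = b^4/2 + 19*b^3/4 + 43*b^2/4 - 17*b/2 - 30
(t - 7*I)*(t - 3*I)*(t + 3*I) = t^3 - 7*I*t^2 + 9*t - 63*I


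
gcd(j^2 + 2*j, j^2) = j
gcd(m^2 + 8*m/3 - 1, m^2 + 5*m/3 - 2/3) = m - 1/3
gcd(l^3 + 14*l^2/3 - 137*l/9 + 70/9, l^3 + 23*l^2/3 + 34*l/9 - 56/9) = l^2 + 19*l/3 - 14/3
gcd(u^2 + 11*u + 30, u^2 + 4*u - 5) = u + 5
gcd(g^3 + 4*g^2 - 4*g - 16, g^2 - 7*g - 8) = 1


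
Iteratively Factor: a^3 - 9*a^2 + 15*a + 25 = (a + 1)*(a^2 - 10*a + 25) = (a - 5)*(a + 1)*(a - 5)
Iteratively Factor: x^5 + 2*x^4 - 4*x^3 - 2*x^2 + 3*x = (x + 3)*(x^4 - x^3 - x^2 + x) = (x + 1)*(x + 3)*(x^3 - 2*x^2 + x) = x*(x + 1)*(x + 3)*(x^2 - 2*x + 1) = x*(x - 1)*(x + 1)*(x + 3)*(x - 1)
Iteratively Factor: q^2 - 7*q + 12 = (q - 3)*(q - 4)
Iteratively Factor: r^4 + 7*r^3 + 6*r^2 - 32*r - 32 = (r + 4)*(r^3 + 3*r^2 - 6*r - 8) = (r + 1)*(r + 4)*(r^2 + 2*r - 8) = (r - 2)*(r + 1)*(r + 4)*(r + 4)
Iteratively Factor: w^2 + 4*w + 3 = (w + 3)*(w + 1)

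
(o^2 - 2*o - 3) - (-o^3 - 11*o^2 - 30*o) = o^3 + 12*o^2 + 28*o - 3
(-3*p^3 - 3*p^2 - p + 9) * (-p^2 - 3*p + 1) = 3*p^5 + 12*p^4 + 7*p^3 - 9*p^2 - 28*p + 9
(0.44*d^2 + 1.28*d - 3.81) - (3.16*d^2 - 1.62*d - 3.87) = -2.72*d^2 + 2.9*d + 0.0600000000000001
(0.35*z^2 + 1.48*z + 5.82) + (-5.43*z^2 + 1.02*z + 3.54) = -5.08*z^2 + 2.5*z + 9.36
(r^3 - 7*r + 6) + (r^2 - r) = r^3 + r^2 - 8*r + 6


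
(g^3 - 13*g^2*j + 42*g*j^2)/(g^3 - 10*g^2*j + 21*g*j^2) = (g - 6*j)/(g - 3*j)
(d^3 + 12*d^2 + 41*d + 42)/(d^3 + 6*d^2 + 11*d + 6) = (d + 7)/(d + 1)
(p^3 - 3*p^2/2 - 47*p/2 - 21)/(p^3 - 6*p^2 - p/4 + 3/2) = 2*(2*p^2 + 9*p + 7)/(4*p^2 - 1)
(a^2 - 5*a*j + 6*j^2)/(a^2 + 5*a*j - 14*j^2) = (a - 3*j)/(a + 7*j)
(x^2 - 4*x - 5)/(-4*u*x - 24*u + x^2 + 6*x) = (-x^2 + 4*x + 5)/(4*u*x + 24*u - x^2 - 6*x)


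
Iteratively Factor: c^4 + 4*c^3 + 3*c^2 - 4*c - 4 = (c + 2)*(c^3 + 2*c^2 - c - 2) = (c + 2)^2*(c^2 - 1) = (c - 1)*(c + 2)^2*(c + 1)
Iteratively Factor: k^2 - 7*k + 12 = (k - 3)*(k - 4)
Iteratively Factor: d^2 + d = (d + 1)*(d)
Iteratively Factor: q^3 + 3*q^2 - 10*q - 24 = (q + 2)*(q^2 + q - 12) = (q - 3)*(q + 2)*(q + 4)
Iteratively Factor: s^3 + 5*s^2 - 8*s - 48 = (s - 3)*(s^2 + 8*s + 16) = (s - 3)*(s + 4)*(s + 4)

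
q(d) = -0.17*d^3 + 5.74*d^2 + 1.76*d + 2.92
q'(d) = -0.51*d^2 + 11.48*d + 1.76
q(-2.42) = 34.69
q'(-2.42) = -29.01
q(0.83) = 8.24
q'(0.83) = 10.94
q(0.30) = 3.96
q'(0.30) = 5.16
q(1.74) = 22.47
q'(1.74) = 20.19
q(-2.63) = 41.09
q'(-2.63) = -31.96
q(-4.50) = 126.73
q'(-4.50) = -60.23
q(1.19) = 12.86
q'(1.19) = 14.70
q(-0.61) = 4.02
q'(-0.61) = -5.43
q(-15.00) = 1841.77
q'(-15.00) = -285.19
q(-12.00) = 1102.12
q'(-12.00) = -209.44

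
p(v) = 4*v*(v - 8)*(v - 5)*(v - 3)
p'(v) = 4*v*(v - 8)*(v - 5) + 4*v*(v - 8)*(v - 3) + 4*v*(v - 5)*(v - 3) + 4*(v - 8)*(v - 5)*(v - 3) = 16*v^3 - 192*v^2 + 632*v - 480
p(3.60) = 53.22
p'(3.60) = 53.38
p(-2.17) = 3272.28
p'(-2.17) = -2919.04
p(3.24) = 26.06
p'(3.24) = 96.34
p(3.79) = 61.01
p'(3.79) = 28.41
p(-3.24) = 7490.02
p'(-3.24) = -5087.41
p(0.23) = -94.45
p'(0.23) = -344.60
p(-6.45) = 40338.97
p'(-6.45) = -16837.46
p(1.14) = -224.59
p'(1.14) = 14.66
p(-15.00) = 496800.00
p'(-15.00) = -107160.00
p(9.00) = 864.00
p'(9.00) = 1320.00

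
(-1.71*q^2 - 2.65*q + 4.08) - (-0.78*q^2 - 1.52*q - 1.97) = -0.93*q^2 - 1.13*q + 6.05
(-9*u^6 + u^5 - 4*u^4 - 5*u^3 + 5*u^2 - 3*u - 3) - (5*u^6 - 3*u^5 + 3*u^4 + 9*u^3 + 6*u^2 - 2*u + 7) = -14*u^6 + 4*u^5 - 7*u^4 - 14*u^3 - u^2 - u - 10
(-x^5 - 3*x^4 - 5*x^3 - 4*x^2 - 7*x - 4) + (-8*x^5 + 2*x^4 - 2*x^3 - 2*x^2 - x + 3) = -9*x^5 - x^4 - 7*x^3 - 6*x^2 - 8*x - 1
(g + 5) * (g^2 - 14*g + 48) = g^3 - 9*g^2 - 22*g + 240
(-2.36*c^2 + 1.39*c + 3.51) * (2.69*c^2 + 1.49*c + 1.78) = -6.3484*c^4 + 0.2227*c^3 + 7.3122*c^2 + 7.7041*c + 6.2478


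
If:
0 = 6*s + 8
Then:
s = -4/3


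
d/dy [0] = 0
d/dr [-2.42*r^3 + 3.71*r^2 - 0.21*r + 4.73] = -7.26*r^2 + 7.42*r - 0.21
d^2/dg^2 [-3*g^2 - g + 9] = -6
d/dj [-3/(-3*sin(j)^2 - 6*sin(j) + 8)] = -18*(sin(j) + 1)*cos(j)/(3*sin(j)^2 + 6*sin(j) - 8)^2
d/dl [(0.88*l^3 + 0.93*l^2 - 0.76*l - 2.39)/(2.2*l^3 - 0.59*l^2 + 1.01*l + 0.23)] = (-2.5652*l^4 + 5.1216*l^3 + 16.8721*l^2 - 2.3924*l + 2.2391)/(4.84*l^6 - 2.596*l^5 + 4.7921*l^4 - 0.1798*l^3 + 0.7487*l^2 + 0.4646*l + 0.0529)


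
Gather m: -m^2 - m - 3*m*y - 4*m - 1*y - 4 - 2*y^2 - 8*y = -m^2 + m*(-3*y - 5) - 2*y^2 - 9*y - 4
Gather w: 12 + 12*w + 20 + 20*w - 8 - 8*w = 24*w + 24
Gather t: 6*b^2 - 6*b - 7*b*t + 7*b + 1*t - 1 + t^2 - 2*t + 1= 6*b^2 + b + t^2 + t*(-7*b - 1)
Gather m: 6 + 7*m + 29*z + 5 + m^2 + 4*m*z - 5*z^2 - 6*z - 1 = m^2 + m*(4*z + 7) - 5*z^2 + 23*z + 10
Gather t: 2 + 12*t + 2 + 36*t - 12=48*t - 8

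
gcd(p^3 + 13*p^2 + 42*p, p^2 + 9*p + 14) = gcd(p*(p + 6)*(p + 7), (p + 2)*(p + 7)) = p + 7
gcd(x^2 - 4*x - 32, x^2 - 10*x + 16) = x - 8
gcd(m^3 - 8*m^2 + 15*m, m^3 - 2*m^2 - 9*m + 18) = m - 3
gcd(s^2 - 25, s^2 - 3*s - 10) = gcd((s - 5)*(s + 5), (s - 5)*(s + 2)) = s - 5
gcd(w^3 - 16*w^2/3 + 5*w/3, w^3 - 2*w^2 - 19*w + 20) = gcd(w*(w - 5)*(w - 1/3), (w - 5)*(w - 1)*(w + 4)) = w - 5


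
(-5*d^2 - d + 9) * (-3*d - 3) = 15*d^3 + 18*d^2 - 24*d - 27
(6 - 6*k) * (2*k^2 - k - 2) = -12*k^3 + 18*k^2 + 6*k - 12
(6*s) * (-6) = -36*s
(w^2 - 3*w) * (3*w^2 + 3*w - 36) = 3*w^4 - 6*w^3 - 45*w^2 + 108*w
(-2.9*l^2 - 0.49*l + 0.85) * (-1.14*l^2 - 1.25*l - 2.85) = 3.306*l^4 + 4.1836*l^3 + 7.9085*l^2 + 0.334*l - 2.4225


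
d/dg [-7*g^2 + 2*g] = 2 - 14*g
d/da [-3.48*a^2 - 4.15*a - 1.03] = -6.96*a - 4.15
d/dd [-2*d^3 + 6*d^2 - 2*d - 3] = -6*d^2 + 12*d - 2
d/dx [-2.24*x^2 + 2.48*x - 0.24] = 2.48 - 4.48*x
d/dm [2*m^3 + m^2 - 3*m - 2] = 6*m^2 + 2*m - 3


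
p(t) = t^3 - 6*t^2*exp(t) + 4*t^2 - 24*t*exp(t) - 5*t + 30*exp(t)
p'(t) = -6*t^2*exp(t) + 3*t^2 - 36*t*exp(t) + 8*t + 6*exp(t) - 5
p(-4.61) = 10.22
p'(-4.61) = 22.32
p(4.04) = -9259.05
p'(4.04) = -13412.56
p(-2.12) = 25.52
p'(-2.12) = -1.83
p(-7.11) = -121.75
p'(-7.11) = 89.74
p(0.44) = 27.04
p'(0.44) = -17.98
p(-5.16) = -5.12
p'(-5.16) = 33.78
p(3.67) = -5366.87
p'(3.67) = -8057.76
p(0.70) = 19.46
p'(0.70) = -42.51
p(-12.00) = -1092.00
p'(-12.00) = 331.00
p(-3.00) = 26.39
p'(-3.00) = 0.99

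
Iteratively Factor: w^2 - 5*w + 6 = (w - 2)*(w - 3)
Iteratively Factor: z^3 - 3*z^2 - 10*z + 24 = (z - 4)*(z^2 + z - 6) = (z - 4)*(z - 2)*(z + 3)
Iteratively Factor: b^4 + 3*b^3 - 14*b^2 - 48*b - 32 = (b + 4)*(b^3 - b^2 - 10*b - 8) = (b - 4)*(b + 4)*(b^2 + 3*b + 2) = (b - 4)*(b + 1)*(b + 4)*(b + 2)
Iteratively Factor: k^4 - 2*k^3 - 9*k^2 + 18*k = (k - 2)*(k^3 - 9*k) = (k - 2)*(k + 3)*(k^2 - 3*k) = k*(k - 2)*(k + 3)*(k - 3)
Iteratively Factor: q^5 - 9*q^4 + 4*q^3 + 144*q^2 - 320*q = (q - 5)*(q^4 - 4*q^3 - 16*q^2 + 64*q) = (q - 5)*(q + 4)*(q^3 - 8*q^2 + 16*q) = q*(q - 5)*(q + 4)*(q^2 - 8*q + 16) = q*(q - 5)*(q - 4)*(q + 4)*(q - 4)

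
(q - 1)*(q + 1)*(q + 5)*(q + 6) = q^4 + 11*q^3 + 29*q^2 - 11*q - 30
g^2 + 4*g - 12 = (g - 2)*(g + 6)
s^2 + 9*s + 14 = (s + 2)*(s + 7)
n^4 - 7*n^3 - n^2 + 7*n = n*(n - 7)*(n - 1)*(n + 1)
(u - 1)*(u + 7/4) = u^2 + 3*u/4 - 7/4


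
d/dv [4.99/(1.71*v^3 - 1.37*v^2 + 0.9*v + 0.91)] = (-25.5987*v^2 + 13.6726*v - 4.491)/(1.71*v^3 - 1.37*v^2 + 0.9*v + 0.91)^2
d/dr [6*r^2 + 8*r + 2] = 12*r + 8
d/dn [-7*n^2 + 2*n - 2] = 2 - 14*n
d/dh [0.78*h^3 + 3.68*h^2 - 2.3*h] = 2.34*h^2 + 7.36*h - 2.3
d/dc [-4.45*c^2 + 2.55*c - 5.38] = 2.55 - 8.9*c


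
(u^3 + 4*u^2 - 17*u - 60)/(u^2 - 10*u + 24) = (u^2 + 8*u + 15)/(u - 6)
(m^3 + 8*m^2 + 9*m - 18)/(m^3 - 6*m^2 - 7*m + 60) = (m^2 + 5*m - 6)/(m^2 - 9*m + 20)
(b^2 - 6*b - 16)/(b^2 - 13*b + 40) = (b + 2)/(b - 5)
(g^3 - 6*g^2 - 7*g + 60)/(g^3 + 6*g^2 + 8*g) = (g^3 - 6*g^2 - 7*g + 60)/(g*(g^2 + 6*g + 8))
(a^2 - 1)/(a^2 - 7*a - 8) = (a - 1)/(a - 8)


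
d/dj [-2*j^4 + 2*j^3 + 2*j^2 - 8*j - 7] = -8*j^3 + 6*j^2 + 4*j - 8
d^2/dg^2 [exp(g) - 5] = exp(g)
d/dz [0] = 0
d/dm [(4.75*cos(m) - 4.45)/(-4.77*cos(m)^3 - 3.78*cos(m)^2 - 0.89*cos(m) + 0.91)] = (-45.315*cos(m)^3 + 45.7245*cos(m)^2 + 33.642*cos(m) - 0.362)*sin(m)/(22.7529*cos(m)^6 + 36.0612*cos(m)^5 + 22.779*cos(m)^4 - 1.953*cos(m)^3 - 6.0875*cos(m)^2 - 1.6198*cos(m) + 0.8281)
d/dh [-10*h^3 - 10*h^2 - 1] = 10*h*(-3*h - 2)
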